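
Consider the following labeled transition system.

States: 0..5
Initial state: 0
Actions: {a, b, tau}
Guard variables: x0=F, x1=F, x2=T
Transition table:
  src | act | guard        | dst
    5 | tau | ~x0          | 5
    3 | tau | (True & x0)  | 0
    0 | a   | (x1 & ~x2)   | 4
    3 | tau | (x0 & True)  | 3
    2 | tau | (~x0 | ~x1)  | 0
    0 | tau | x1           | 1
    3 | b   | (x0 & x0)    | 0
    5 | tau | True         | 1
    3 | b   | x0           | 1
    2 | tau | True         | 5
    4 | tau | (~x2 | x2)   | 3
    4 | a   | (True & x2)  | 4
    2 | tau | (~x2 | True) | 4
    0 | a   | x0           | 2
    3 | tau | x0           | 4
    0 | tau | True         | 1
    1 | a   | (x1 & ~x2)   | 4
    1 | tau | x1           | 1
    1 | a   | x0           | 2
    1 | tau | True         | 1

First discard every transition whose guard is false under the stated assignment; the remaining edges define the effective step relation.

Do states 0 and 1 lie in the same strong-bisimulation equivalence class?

Bisimulation quotient by refinement:
  π0 = {{0,1,2,3,4,5}}
  π1 = {{0,1,2,5},{3},{4}}
  π2 = {{0,1,5},{2},{3},{4}}
stable after 3 split(s): 4 block(s)
[0]={0,1,5}  [1]={0,1,5}

Answer: BISIMILAR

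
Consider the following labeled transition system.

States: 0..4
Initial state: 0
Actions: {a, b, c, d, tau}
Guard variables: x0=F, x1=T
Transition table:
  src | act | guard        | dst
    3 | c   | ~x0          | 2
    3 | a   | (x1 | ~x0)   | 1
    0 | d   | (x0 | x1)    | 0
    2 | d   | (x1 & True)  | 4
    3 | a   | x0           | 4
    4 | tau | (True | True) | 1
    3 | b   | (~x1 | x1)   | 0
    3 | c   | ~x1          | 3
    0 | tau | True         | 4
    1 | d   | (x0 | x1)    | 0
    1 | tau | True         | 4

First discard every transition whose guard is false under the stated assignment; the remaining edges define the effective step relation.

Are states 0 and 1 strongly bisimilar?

Refine partition for ~:
  π0 = {{0,1,2,3,4}}
  π1 = {{0,1},{2},{3},{4}}
4 equivalence class(es) (converged in 2)
class of 0: {0,1}; class of 1: {0,1}

Answer: BISIMILAR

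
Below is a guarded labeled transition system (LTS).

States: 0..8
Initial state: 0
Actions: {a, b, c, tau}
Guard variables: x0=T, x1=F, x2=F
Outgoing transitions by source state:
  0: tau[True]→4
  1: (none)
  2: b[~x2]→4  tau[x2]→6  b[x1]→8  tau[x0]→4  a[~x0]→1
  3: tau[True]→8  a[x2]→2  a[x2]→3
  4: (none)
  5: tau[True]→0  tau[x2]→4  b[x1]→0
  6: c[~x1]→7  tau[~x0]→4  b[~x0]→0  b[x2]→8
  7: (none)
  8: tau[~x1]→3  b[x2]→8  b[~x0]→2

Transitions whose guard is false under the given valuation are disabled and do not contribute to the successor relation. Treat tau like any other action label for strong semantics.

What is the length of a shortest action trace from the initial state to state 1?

Breadth-first toward 1:
  Layer 0: {0}
  Layer 1: {4}
1 never appears.

Answer: UNREACHABLE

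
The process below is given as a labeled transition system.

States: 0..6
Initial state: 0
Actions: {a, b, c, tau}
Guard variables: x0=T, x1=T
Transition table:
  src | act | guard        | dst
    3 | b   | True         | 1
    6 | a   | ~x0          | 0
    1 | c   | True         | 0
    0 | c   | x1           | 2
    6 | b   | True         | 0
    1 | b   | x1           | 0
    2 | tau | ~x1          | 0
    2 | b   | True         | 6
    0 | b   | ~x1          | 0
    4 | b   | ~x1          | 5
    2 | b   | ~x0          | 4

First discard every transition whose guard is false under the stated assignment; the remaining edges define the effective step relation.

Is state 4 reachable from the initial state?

Answer: UNREACHABLE

Trace:
Guard filter leaves 6 enabled edge(s).
L0 = {0}
L1 = {2}  now seen {0,2}
L2 = {6}  now seen {0,2,6}
Reach set: {0,2,6}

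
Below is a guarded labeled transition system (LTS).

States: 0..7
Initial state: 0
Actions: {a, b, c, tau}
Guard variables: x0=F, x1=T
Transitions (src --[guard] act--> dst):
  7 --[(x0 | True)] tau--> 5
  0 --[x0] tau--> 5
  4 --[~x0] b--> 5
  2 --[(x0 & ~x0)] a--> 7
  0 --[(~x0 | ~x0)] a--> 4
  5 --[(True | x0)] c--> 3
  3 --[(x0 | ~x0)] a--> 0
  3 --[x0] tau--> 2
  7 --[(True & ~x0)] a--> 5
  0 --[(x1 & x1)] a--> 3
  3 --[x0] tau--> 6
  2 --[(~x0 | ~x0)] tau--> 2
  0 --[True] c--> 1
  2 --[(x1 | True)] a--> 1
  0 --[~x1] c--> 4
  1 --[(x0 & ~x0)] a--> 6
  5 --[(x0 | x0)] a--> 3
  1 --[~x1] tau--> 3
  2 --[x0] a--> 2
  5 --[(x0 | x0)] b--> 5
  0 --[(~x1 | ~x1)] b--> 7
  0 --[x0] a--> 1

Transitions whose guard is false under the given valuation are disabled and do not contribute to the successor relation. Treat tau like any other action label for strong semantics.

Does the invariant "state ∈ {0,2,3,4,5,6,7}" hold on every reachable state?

Inv-set: {0,2,3,4,5,6,7}
Reach set: {0,1,3,4,5}
  0: ok
  1: outside
  3: ok
  4: ok
  5: ok
counterexample path to 1: c

Answer: INVARIANT VIOLATED at state 1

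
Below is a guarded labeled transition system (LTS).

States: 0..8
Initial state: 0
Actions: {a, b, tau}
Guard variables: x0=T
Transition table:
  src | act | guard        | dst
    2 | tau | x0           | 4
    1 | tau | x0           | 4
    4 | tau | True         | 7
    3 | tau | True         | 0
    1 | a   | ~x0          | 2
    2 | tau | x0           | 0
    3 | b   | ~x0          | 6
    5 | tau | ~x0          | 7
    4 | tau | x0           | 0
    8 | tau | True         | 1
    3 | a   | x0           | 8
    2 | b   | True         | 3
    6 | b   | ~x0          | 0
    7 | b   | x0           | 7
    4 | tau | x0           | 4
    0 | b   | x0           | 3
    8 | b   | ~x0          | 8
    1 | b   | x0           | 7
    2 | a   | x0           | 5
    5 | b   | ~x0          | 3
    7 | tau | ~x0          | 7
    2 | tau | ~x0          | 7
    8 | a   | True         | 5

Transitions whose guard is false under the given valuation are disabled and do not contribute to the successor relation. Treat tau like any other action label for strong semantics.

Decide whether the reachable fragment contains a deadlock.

R = {0,1,3,4,5,7,8}
  0: b→3  [deg 1]
  1: b→7  tau→4  [deg 2]
  3: a→8  tau→0  [deg 2]
  4: tau→0  tau→4  tau→7  [deg 3]
  5: ∅  [no exit]
  7: b→7  [deg 1]
  8: a→5  tau→1  [deg 2]
Path to 5: b·a·a

Answer: DEADLOCK at state 5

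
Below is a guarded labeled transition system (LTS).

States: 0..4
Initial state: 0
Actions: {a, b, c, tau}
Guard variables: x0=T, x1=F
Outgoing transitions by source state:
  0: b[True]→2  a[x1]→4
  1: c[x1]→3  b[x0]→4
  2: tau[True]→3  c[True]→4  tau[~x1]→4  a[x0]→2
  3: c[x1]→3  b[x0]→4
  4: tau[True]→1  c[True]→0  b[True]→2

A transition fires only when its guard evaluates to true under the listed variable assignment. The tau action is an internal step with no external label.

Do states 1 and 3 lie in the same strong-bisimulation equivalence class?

Bisimulation quotient by refinement:
  round 0: {{0,1,2,3,4}}
  round 1: {{0,1,3},{2},{4}}
  round 2: {{0},{1,3},{2},{4}}
Fixed point at round 3; 4 class(es).
1∈{1,3}, 3∈{1,3}

Answer: BISIMILAR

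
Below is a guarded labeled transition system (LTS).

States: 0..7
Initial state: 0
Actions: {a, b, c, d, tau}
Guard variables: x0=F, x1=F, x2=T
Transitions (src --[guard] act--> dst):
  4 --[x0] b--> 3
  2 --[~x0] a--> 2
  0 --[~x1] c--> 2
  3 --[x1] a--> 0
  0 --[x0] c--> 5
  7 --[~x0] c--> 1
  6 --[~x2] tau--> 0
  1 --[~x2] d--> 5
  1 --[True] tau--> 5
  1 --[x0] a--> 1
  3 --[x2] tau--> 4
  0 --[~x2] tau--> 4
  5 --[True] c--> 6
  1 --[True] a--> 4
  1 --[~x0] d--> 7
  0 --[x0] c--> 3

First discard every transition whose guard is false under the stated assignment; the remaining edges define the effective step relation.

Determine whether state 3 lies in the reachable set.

8 transition(s) survive guard evaluation.
L0 = {0}
L1 = {2}  now seen {0,2}
Reach set: {0,2}

Answer: UNREACHABLE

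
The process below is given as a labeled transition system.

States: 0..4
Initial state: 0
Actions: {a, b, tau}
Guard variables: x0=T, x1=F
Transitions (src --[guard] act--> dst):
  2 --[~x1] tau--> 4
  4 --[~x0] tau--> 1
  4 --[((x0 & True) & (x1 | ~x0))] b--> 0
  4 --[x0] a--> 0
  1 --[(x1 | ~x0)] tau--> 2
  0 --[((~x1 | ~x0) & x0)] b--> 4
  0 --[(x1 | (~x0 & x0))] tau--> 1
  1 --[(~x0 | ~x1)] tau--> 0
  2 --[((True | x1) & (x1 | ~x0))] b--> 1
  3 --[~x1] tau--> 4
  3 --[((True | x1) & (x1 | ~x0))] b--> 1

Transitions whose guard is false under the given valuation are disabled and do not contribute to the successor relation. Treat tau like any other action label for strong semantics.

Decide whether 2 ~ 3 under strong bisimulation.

Compute ~ classes (split until stable):
  π0 = {{0,1,2,3,4}}
  π1 = {{0},{1,2,3},{4}}
  π2 = {{0},{1},{2,3},{4}}
4 equivalence class(es) (converged in 3)
2∈{2,3}, 3∈{2,3}

Answer: BISIMILAR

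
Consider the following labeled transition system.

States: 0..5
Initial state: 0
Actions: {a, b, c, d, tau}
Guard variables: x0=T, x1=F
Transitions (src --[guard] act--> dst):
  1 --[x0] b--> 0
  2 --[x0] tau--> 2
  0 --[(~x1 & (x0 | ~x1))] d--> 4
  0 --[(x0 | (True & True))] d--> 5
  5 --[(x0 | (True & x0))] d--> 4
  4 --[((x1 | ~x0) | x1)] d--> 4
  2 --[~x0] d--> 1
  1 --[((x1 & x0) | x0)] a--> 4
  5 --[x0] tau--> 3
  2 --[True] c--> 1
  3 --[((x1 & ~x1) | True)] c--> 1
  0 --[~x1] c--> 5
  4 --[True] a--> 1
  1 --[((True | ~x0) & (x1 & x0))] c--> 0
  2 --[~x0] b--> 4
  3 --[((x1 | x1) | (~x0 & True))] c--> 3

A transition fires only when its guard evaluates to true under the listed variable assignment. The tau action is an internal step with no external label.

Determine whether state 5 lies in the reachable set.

Answer: REACHABLE

Trace:
After dropping false guards: 11 live edges.
L0 = {0}
L1 = {4,5}  total {0,4,5}
L2 = {1,3}  total {0,1,3,4,5}
Reach set: {0,1,3,4,5}
trace reaching 5: d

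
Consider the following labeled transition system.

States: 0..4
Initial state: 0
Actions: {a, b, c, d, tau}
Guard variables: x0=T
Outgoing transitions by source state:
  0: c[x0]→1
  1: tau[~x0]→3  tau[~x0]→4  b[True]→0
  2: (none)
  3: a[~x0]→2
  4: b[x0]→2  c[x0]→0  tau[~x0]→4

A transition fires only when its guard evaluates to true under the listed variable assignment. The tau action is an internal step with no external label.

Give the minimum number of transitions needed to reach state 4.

Breadth-first toward 4:
  L0 = {0}
  L1 = {1}
4 never appears.

Answer: UNREACHABLE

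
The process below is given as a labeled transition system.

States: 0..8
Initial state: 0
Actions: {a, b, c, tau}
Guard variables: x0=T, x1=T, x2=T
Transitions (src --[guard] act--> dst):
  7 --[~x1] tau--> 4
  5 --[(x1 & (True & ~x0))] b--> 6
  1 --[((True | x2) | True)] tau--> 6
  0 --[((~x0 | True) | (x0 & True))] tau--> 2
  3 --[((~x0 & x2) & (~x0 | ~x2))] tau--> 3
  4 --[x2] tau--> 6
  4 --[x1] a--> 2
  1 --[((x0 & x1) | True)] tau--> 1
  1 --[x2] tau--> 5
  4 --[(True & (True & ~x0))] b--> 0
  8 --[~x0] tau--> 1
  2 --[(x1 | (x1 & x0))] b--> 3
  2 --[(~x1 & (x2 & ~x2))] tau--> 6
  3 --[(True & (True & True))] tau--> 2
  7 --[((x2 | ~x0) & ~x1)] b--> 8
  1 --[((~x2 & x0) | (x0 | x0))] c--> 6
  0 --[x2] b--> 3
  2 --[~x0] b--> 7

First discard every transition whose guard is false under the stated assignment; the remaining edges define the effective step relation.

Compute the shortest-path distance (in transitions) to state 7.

Answer: UNREACHABLE

Trace:
Breadth-first toward 7:
  Layer 0: {0}
  Layer 1: {2,3}
7 never appears.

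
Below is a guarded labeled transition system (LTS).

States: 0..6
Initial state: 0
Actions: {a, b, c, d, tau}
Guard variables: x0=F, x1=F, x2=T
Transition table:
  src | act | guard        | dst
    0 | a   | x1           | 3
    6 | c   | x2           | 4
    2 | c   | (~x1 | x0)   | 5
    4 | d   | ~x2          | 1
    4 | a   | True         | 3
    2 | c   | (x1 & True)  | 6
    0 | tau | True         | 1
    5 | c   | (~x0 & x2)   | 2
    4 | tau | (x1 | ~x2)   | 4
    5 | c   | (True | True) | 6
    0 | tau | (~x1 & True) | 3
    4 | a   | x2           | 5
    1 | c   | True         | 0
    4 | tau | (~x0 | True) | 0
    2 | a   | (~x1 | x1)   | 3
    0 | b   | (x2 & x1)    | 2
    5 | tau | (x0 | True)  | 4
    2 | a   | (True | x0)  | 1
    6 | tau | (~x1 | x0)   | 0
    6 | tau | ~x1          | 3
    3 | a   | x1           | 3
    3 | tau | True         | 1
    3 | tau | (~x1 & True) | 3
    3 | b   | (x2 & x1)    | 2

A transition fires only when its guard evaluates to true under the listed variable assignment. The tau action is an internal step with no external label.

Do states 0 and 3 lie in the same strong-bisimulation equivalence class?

Answer: BISIMILAR

Working:
Bisimulation quotient by refinement:
  P[0] = {{0,1,2,3,4,5,6}}
  P[1] = {{0,3},{1},{2},{4},{5,6}}
  P[2] = {{0,3},{1},{2},{4},{5},{6}}
stable after 3 split(s): 6 block(s)
class of 0: {0,3}; class of 3: {0,3}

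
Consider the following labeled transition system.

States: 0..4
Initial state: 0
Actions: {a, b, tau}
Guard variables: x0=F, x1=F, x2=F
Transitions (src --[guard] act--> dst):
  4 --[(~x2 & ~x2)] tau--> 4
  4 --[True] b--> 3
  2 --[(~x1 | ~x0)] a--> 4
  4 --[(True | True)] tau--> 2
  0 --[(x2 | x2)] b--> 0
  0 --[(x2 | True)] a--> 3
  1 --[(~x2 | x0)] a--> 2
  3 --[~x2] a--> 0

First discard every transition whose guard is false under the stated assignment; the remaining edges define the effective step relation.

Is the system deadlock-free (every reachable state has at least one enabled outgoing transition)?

Reachable = {0,3}
  0: a→3  [1 out]
  3: a→0  [1 out]

Answer: DEADLOCK-FREE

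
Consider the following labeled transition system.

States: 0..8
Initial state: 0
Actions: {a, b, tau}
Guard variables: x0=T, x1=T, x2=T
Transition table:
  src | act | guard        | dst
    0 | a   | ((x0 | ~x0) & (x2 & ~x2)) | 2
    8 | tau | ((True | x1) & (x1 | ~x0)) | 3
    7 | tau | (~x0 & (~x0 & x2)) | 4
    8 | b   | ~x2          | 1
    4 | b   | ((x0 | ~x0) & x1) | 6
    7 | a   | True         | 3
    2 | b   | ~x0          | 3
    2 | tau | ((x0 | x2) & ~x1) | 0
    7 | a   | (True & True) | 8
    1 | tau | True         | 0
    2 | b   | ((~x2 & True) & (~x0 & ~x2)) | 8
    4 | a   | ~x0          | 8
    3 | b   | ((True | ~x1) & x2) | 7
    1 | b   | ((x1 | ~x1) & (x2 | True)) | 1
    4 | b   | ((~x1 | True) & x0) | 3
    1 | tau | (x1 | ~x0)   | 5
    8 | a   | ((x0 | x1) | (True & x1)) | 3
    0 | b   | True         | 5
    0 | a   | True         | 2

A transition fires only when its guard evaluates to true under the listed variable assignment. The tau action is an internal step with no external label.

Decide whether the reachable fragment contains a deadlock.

R = {0,2,5}
  0: a→2  b→5  [deg 2]
  2: ∅  [no exit]
  5: ∅  [no exit]
trace reaching 2: a

Answer: DEADLOCK at state 2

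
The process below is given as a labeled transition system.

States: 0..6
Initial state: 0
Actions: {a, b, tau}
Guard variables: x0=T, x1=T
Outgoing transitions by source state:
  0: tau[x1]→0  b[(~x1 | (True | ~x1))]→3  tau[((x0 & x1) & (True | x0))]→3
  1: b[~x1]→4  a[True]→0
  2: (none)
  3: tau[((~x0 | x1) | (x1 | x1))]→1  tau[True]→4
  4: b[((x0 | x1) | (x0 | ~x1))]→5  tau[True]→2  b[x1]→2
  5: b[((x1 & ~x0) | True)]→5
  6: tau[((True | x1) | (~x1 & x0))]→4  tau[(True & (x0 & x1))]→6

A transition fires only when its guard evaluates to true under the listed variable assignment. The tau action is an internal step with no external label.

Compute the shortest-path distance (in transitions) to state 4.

BFS to 4:
  depth 0: {0}
  depth 1: {3}
  depth 2: {1,4}
4 enters at depth 2; path b·tau

Answer: 2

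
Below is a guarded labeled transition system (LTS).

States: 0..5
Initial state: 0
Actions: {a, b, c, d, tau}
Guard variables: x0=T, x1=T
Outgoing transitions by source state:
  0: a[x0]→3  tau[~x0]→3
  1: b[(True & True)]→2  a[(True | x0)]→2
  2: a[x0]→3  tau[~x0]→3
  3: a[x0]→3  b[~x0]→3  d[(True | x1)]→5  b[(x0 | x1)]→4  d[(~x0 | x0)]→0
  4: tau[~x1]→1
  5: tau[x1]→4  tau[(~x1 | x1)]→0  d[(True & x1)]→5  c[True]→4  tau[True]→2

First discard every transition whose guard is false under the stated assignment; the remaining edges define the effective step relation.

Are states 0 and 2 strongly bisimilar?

Answer: BISIMILAR

Trace:
Refine partition for ~:
  round 0: {{0,1,2,3,4,5}}
  round 1: {{0,2},{1},{3},{4},{5}}
5 equivalence class(es) (converged in 2)
[0]={0,2}  [2]={0,2}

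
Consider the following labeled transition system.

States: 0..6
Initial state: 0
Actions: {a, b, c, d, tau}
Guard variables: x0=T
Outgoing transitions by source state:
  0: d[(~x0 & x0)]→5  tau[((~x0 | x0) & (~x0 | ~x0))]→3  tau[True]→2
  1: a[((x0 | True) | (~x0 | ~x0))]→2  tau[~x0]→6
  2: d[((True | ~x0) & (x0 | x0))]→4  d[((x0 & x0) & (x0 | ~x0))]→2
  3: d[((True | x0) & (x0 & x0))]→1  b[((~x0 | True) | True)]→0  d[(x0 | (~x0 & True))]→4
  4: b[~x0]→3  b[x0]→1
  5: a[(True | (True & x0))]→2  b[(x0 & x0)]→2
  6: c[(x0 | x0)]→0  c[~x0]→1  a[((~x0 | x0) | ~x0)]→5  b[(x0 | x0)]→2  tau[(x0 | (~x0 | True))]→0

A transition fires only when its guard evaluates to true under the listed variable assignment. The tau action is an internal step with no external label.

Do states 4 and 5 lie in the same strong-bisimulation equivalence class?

Answer: NOT BISIMILAR

Trace:
Compute ~ classes (split until stable):
  P[0] = {{0,1,2,3,4,5,6}}
  P[1] = {{0},{1},{2},{3},{4},{5},{6}}
Fixed point at round 2; 7 class(es).
4∈{4}, 5∈{5}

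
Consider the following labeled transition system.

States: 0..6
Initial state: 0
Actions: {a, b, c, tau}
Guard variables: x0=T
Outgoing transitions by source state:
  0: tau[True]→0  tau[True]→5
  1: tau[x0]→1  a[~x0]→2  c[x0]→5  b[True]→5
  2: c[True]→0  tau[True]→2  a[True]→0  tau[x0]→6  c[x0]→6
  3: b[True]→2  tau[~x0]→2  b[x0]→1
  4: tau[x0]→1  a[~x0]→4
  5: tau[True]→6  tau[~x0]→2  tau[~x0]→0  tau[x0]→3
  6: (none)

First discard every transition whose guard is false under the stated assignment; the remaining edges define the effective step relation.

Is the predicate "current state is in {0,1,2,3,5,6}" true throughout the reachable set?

Answer: INVARIANT HOLDS

Analysis:
Inv-set: {0,1,2,3,5,6}
Reachable = {0,1,2,3,5,6}
  0: ok
  1: ok
  2: ok
  3: ok
  5: ok
  6: ok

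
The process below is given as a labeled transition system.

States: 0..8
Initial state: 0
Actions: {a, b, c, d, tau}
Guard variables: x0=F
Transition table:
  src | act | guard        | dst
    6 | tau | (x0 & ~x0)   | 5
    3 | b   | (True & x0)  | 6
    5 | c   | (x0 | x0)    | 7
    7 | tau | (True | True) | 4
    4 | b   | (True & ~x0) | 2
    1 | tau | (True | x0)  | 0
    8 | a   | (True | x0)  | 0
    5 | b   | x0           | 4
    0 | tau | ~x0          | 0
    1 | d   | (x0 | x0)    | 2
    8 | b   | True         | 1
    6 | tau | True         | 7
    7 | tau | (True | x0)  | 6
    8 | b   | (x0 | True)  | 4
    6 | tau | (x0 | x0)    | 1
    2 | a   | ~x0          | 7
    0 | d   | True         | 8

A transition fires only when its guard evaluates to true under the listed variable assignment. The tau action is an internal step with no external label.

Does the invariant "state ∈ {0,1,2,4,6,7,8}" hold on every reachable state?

Answer: INVARIANT HOLDS

Working:
Inv-set: {0,1,2,4,6,7,8}
Reachable = {0,1,2,4,6,7,8}
  0: ✓
  1: ✓
  2: ✓
  4: ✓
  6: ✓
  7: ✓
  8: ✓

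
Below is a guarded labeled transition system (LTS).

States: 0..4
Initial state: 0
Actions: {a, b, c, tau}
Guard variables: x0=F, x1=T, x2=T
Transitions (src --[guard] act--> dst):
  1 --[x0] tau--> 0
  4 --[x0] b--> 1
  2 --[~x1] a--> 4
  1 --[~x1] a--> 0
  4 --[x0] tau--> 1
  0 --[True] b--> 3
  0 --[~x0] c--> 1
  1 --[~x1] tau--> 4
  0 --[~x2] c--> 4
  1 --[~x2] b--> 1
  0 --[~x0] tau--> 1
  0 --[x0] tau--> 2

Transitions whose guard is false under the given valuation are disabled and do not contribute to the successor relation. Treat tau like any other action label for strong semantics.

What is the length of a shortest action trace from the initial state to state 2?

Answer: UNREACHABLE

Analysis:
Layered search for 2:
  L0 = {0}
  L1 = {1,3}
2 never appears.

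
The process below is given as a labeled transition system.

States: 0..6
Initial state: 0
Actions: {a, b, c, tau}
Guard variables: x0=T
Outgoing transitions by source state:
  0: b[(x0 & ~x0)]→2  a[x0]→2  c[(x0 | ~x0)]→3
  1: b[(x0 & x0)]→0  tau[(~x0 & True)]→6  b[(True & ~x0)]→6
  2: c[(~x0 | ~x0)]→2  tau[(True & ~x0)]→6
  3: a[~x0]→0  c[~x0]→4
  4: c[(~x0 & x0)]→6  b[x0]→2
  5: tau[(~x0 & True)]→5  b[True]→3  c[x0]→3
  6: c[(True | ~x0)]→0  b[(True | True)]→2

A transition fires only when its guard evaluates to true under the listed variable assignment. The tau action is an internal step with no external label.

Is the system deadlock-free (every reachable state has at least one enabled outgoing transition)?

R = {0,2,3}
  0: a→2  c→3  [deg 2]
  2: ∅  [no exit]
  3: ∅  [no exit]
witness 2: a

Answer: DEADLOCK at state 2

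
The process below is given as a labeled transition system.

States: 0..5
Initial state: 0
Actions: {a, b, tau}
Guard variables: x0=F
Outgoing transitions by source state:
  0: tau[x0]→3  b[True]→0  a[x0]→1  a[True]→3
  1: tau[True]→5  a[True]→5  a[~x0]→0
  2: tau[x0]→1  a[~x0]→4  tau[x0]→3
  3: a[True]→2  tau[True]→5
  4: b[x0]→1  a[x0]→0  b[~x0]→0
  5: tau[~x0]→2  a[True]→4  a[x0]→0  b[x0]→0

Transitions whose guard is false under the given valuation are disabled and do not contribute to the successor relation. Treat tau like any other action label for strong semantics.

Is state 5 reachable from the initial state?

Answer: REACHABLE

Trace:
11 transition(s) survive guard evaluation.
Layer 0: {0}
Layer 1: {3}  cumulative {0,3}
Layer 2: {2,5}  cumulative {0,2,3,5}
Layer 3: {4}  cumulative {0,2,3,4,5}
Reachable = {0,2,3,4,5}
trace reaching 5: a·tau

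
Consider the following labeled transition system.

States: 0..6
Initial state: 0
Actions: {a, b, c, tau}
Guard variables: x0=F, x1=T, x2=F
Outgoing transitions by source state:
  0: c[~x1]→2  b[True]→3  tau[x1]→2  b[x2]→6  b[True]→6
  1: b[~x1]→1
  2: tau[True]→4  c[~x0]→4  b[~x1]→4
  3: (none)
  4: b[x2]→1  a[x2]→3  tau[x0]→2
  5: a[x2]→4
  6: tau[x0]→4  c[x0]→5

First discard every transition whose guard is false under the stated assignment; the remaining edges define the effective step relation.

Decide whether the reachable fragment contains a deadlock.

Answer: DEADLOCK at state 3

Trace:
R = {0,2,3,4,6}
  0: b→3  b→6  tau→2  [3 exit(s)]
  2: c→4  tau→4  [2 exit(s)]
  3: ∅  [deadlock]
  4: ∅  [deadlock]
  6: ∅  [deadlock]
Path to 3: b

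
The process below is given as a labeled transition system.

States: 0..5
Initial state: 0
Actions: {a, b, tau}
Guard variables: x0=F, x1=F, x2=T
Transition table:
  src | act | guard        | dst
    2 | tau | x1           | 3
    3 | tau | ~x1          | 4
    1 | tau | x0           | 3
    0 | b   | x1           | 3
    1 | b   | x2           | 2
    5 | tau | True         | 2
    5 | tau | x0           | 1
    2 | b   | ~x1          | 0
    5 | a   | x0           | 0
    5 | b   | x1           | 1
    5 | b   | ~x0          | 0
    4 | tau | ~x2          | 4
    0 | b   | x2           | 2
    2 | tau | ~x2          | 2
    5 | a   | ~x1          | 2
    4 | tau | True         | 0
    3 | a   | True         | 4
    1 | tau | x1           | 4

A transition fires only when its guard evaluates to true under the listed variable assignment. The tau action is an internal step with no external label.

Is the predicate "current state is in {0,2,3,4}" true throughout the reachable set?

Answer: INVARIANT HOLDS

Working:
Inv-set: {0,2,3,4}
R = {0,2}
  0: ✓
  2: ✓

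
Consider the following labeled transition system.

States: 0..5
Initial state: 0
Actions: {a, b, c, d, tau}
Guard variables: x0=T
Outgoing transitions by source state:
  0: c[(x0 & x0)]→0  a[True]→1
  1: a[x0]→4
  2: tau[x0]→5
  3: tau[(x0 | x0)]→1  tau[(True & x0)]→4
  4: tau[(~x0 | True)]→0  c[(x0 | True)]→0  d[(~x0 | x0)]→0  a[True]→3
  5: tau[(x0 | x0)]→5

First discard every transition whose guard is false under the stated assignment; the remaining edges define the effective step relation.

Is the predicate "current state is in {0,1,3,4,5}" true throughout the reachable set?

Allowed set {0,1,3,4,5}
Reach set: {0,1,3,4}
  0: ✓
  1: ✓
  3: ✓
  4: ✓

Answer: INVARIANT HOLDS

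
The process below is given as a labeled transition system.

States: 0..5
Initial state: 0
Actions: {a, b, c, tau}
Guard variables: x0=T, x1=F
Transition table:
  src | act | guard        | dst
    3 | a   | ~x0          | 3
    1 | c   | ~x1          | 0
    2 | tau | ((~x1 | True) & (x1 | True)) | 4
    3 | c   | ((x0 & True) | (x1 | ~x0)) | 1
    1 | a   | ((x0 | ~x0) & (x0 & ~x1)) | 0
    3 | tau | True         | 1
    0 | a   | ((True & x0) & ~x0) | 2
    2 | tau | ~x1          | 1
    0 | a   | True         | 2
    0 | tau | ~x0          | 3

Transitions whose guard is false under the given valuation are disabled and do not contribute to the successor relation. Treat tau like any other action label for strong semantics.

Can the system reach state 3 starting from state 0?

After dropping false guards: 7 live edges.
depth 0: {0}
depth 1: {2}  cumulative {0,2}
depth 2: {1,4}  cumulative {0,1,2,4}
Reach set: {0,1,2,4}

Answer: UNREACHABLE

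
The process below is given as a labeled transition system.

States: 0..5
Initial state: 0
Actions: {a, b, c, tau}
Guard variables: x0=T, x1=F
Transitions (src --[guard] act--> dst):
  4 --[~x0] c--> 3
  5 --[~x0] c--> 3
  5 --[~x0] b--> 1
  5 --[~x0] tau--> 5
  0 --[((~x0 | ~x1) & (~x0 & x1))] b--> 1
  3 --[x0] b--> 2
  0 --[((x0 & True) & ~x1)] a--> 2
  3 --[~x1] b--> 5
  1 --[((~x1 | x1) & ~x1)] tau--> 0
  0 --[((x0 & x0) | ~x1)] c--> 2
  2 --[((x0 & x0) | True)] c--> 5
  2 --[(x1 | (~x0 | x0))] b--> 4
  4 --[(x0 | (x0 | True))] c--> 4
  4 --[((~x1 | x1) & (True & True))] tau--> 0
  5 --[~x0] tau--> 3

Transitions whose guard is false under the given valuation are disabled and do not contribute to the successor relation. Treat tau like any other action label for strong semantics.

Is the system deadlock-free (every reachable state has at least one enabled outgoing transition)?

Reachable = {0,2,4,5}
  0: a→2  c→2  [2 out]
  2: b→4  c→5  [2 out]
  4: c→4  tau→0  [2 out]
  5: ∅  [deadlock]
Path to 5: a·c

Answer: DEADLOCK at state 5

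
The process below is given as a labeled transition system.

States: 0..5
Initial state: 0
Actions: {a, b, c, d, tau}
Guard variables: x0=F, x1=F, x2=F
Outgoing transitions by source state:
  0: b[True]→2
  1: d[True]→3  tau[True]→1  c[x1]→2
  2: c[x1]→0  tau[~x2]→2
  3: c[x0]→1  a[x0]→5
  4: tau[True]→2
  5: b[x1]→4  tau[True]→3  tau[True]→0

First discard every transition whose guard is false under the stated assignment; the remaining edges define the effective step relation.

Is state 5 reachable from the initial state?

Guard filter leaves 7 enabled edge(s).
L0 = {0}
L1 = {2}  total {0,2}
Reach set: {0,2}

Answer: UNREACHABLE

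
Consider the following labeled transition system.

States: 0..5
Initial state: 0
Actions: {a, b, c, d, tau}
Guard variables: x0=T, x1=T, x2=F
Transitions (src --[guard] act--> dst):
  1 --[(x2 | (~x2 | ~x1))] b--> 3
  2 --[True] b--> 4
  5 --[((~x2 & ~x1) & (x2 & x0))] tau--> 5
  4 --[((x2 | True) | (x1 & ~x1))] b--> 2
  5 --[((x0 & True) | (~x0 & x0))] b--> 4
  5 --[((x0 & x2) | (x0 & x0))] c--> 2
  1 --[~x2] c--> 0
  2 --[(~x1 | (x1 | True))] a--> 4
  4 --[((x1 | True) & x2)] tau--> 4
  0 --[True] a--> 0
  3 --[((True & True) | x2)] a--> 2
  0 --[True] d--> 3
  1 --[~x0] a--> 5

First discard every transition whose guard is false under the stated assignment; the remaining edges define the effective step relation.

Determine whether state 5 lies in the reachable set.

Answer: UNREACHABLE

Working:
10 transition(s) survive guard evaluation.
Layer 0: {0}
Layer 1: {3}  now seen {0,3}
Layer 2: {2}  now seen {0,2,3}
Layer 3: {4}  now seen {0,2,3,4}
Reach set: {0,2,3,4}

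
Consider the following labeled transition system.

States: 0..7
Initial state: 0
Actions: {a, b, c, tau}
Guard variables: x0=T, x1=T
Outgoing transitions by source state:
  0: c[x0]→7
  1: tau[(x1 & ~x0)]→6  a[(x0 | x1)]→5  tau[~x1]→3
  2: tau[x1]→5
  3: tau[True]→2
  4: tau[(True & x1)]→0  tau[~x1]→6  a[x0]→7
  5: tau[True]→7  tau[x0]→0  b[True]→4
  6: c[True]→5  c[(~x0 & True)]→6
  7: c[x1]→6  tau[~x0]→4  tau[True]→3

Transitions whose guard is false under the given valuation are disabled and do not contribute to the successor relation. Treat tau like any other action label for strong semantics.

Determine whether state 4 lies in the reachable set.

After dropping false guards: 12 live edges.
Layer 0: {0}
Layer 1: {7}  now seen {0,7}
Layer 2: {3,6}  now seen {0,3,6,7}
Layer 3: {2,5}  now seen {0,2,3,5,6,7}
Layer 4: {4}  now seen {0,2,3,4,5,6,7}
R = {0,2,3,4,5,6,7}
witness 4: c·c·c·b

Answer: REACHABLE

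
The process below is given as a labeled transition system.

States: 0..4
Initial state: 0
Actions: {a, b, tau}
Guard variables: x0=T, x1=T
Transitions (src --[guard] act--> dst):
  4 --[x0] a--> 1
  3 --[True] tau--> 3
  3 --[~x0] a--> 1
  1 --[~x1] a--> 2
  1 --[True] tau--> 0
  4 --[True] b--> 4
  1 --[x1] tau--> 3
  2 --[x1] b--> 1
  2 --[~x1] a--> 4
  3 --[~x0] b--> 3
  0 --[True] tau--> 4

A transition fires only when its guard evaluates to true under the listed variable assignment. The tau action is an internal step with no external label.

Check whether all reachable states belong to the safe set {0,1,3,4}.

Safe = {0,1,3,4}
Reach set: {0,1,3,4}
  0: ok
  1: ok
  3: ok
  4: ok

Answer: INVARIANT HOLDS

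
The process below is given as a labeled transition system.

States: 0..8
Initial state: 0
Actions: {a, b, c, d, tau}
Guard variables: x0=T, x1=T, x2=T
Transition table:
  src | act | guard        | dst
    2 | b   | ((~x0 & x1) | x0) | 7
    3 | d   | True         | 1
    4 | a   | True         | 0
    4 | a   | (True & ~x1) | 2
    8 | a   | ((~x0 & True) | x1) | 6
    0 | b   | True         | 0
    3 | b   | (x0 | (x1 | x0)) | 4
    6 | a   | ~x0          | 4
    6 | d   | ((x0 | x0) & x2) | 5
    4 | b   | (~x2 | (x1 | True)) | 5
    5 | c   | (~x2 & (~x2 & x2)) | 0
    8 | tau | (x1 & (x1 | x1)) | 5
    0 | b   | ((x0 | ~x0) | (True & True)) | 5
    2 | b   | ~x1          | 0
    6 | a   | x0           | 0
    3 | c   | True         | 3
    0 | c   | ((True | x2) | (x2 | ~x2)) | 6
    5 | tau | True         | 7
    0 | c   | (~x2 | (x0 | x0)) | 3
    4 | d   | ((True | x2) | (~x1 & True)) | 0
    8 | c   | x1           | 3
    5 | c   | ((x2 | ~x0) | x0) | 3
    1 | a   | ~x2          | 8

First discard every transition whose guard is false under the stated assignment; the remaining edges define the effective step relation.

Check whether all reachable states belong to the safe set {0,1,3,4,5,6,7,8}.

Allowed set {0,1,3,4,5,6,7,8}
R = {0,1,3,4,5,6,7}
  0: ✓
  1: ✓
  3: ✓
  4: ✓
  5: ✓
  6: ✓
  7: ✓

Answer: INVARIANT HOLDS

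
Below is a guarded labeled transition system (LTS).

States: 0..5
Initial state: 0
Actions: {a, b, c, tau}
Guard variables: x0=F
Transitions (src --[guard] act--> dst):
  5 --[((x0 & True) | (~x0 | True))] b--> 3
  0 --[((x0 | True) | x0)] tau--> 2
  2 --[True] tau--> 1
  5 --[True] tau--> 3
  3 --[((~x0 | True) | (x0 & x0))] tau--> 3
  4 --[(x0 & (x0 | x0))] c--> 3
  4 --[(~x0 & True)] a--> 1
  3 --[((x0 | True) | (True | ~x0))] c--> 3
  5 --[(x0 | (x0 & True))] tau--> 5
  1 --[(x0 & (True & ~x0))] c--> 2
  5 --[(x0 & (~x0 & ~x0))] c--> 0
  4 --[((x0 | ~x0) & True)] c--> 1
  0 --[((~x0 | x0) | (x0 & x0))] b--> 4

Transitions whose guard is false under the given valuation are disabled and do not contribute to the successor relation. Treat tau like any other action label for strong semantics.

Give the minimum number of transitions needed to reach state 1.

Answer: 2

Trace:
BFS to 1:
  Layer 0: {0}
  Layer 1: {2,4}
  Layer 2: {1}
1 enters at depth 2; path b·a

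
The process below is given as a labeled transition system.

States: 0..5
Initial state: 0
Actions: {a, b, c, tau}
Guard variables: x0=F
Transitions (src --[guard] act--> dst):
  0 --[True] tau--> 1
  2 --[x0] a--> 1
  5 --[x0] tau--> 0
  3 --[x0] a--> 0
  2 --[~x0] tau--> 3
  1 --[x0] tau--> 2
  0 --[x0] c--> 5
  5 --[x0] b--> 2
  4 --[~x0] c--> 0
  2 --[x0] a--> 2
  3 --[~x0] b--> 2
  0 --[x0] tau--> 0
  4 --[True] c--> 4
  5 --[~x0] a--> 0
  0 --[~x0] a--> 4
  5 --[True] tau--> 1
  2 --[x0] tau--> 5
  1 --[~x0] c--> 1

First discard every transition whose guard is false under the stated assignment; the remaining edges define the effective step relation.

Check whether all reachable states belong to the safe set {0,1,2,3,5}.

Answer: INVARIANT VIOLATED at state 4

Working:
Allowed set {0,1,2,3,5}
R = {0,1,4}
  0: safe
  1: safe
  4: ✗ unsafe
reach 4 via a — violates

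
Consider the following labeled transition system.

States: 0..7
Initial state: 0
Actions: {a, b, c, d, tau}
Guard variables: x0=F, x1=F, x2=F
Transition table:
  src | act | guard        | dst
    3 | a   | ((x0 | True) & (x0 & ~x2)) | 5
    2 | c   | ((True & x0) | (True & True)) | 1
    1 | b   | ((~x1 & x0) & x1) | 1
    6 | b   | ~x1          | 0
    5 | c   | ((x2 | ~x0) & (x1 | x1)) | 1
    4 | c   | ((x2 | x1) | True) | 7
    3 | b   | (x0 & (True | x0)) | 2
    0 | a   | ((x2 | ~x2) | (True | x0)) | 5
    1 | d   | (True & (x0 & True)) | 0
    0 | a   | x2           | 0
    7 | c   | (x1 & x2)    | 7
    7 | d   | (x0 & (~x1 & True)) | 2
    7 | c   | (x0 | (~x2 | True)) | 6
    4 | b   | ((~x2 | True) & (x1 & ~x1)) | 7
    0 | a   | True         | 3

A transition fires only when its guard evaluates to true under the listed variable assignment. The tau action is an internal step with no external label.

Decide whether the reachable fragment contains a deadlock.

Answer: DEADLOCK at state 3

Working:
R = {0,3,5}
  0: a→3  a→5  [2 out]
  3: ∅  [deadlock]
  5: ∅  [deadlock]
witness 3: a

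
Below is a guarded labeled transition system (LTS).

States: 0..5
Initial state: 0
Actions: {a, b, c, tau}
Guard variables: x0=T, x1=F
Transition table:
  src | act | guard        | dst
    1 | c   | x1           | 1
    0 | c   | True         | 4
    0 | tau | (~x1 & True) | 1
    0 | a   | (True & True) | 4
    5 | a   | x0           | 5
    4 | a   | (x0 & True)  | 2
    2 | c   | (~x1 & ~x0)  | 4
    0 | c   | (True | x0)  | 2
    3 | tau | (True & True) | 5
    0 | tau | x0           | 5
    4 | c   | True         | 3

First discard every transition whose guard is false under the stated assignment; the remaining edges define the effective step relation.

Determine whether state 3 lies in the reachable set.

After dropping false guards: 9 live edges.
L0 = {0}
L1 = {1,2,4,5}  cumulative {0,1,2,4,5}
L2 = {3}  cumulative {0,1,2,3,4,5}
R = {0,1,2,3,4,5}
trace reaching 3: c·c

Answer: REACHABLE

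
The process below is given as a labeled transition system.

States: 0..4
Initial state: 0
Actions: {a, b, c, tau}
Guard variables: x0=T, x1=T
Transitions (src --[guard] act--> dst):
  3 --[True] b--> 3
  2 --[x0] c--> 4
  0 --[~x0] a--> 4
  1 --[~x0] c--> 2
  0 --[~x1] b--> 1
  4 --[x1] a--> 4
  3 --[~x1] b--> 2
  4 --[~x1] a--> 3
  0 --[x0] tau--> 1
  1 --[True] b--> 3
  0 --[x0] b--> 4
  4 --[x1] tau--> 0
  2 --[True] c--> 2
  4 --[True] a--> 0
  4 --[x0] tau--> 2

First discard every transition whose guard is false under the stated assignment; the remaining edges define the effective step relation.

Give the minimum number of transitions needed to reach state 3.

Answer: 2

Analysis:
Layered search for 3:
  L0 = {0}
  L1 = {1,4}
  L2 = {2,3}
depth(3)=2, e.g. tau·b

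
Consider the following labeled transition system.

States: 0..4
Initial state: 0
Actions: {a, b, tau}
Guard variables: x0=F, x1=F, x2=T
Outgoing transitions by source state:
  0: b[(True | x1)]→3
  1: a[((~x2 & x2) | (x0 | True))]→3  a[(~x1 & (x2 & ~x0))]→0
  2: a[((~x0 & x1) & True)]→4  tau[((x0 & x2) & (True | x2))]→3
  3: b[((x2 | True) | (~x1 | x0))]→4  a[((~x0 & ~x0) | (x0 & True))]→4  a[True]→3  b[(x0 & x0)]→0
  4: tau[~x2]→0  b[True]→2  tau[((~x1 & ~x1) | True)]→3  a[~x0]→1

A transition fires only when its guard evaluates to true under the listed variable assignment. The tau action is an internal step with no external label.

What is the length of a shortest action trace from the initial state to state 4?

Answer: 2

Analysis:
Layered search for 4:
  Layer 0: {0}
  Layer 1: {3}
  Layer 2: {4}
4 enters at depth 2; path b·a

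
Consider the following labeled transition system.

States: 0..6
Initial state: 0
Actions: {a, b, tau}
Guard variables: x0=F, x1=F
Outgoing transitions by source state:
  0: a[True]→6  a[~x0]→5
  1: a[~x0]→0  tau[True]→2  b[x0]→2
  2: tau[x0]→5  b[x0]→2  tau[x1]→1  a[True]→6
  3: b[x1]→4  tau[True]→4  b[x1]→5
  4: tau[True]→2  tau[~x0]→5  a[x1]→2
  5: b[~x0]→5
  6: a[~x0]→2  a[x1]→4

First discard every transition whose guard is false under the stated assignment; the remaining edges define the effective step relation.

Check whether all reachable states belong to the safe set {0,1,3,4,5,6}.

Safe = {0,1,3,4,5,6}
R = {0,2,5,6}
  0: ✓
  2: outside
  5: ✓
  6: ✓
witness against invariant: a·a → 2

Answer: INVARIANT VIOLATED at state 2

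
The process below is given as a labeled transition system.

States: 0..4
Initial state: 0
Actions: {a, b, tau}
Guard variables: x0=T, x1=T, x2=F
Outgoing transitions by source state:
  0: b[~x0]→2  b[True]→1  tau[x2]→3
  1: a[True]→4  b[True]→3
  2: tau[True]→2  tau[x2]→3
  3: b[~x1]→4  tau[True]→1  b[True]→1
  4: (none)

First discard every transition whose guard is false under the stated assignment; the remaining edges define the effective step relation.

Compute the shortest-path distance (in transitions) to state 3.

Answer: 2

Working:
BFS to 3:
  depth 0: {0}
  depth 1: {1}
  depth 2: {3,4}
first hit 3 at d=2 via b·b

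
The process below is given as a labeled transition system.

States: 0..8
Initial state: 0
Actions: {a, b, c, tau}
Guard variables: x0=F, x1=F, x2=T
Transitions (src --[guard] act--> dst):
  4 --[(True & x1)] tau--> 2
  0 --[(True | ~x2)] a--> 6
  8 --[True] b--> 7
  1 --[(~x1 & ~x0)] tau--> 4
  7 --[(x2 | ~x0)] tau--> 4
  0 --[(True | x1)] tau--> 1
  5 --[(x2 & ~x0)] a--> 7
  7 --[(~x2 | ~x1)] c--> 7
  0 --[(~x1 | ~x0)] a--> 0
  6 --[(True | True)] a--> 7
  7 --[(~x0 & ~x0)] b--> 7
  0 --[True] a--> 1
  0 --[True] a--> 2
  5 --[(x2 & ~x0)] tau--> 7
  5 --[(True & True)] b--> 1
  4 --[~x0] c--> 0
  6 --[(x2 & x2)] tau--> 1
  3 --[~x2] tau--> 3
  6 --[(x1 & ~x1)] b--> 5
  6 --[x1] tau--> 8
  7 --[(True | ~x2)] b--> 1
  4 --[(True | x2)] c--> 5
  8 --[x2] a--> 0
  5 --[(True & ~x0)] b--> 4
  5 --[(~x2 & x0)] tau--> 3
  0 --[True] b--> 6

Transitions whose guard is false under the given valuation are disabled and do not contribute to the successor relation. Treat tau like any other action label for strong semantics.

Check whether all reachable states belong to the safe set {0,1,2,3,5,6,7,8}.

Safe = {0,1,2,3,5,6,7,8}
Reachable = {0,1,2,4,5,6,7}
  0: ✓
  1: ✓
  2: ✓
  4: ✗ unsafe
  5: ✓
  6: ✓
  7: ✓
reach 4 via a·tau — violates

Answer: INVARIANT VIOLATED at state 4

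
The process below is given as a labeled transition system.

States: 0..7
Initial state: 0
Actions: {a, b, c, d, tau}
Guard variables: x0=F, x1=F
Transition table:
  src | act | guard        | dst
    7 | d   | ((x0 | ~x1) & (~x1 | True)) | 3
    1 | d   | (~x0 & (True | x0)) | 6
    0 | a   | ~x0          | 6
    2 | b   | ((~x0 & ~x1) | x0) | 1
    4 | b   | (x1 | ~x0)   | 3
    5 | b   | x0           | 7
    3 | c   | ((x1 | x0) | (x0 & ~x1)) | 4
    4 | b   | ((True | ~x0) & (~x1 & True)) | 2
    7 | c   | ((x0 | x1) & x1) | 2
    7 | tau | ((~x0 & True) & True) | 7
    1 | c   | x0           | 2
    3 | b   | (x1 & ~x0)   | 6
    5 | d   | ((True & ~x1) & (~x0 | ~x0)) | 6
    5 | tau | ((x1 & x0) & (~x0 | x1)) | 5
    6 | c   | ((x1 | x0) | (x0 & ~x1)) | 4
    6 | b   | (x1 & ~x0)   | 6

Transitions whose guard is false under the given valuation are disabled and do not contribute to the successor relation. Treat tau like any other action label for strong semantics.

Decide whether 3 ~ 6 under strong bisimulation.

Compute ~ classes (split until stable):
  round 0: {{0,1,2,3,4,5,6,7}}
  round 1: {{0},{1,5},{2,4},{3,6},{7}}
  round 2: {{0},{1,5},{2},{3,6},{4},{7}}
Fixed point at round 3; 6 class(es).
3∈{3,6}, 6∈{3,6}

Answer: BISIMILAR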